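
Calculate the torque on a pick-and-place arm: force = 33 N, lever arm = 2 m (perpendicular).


Given: F = 33 N, r = 2 m, angle = 90 deg (perpendicular)
Using tau = F * r * sin(90)
sin(90) = 1
tau = 33 * 2 * 1
tau = 66 Nm

66 Nm


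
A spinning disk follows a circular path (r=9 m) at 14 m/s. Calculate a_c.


Given: v = 14 m/s, r = 9 m
Using a_c = v^2 / r
a_c = 14^2 / 9
a_c = 196 / 9
a_c = 196/9 m/s^2

196/9 m/s^2


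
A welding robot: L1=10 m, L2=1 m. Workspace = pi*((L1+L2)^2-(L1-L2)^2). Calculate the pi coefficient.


Given: L1 = 10, L2 = 1
(L1+L2)^2 = (11)^2 = 121
(L1-L2)^2 = (9)^2 = 81
Difference = 121 - 81 = 40
This equals 4*L1*L2 = 4*10*1 = 40
Workspace area = 40*pi

40


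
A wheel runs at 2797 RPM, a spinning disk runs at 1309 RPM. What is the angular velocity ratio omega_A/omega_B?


Given: RPM_A = 2797, RPM_B = 1309
omega = 2*pi*RPM/60, so omega_A/omega_B = RPM_A / RPM_B
omega_A/omega_B = 2797 / 1309
omega_A/omega_B = 2797/1309

2797/1309


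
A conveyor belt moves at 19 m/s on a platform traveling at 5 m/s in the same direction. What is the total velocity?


Given: object velocity = 19 m/s, platform velocity = 5 m/s (same direction)
Using classical velocity addition: v_total = v_object + v_platform
v_total = 19 + 5
v_total = 24 m/s

24 m/s


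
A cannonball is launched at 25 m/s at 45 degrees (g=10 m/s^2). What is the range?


Given: v0 = 25 m/s, theta = 45 deg, g = 10 m/s^2
sin(2*45) = sin(90) = 1
Using R = v0^2 * sin(2*theta) / g
R = 25^2 * 1 / 10
R = 625 / 10
R = 125/2 m

125/2 m


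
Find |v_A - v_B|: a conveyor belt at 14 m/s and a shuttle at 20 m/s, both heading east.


Given: v_A = 14 m/s east, v_B = 20 m/s east
Both move in the same direction; relative speed = |v_A - v_B|
|14 - 20| = |-6|
= 6 m/s

6 m/s


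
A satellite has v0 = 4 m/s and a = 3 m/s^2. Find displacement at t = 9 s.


Given: v0 = 4 m/s, a = 3 m/s^2, t = 9 s
Using s = v0*t + (1/2)*a*t^2
s = 4*9 + (1/2)*3*9^2
s = 36 + (1/2)*243
s = 36 + 243/2
s = 315/2

315/2 m


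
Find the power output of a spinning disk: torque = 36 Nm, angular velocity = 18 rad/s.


Given: tau = 36 Nm, omega = 18 rad/s
Using P = tau * omega
P = 36 * 18
P = 648 W

648 W


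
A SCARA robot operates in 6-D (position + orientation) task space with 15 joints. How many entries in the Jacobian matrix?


Given: task space dimension = 6, joints = 15
Jacobian is a 6 x 15 matrix
Total entries = rows * columns
Total = 6 * 15
Total = 90

90


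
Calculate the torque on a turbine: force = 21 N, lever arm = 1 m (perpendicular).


Given: F = 21 N, r = 1 m, angle = 90 deg (perpendicular)
Using tau = F * r * sin(90)
sin(90) = 1
tau = 21 * 1 * 1
tau = 21 Nm

21 Nm


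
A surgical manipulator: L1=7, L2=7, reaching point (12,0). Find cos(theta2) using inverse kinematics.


Given: L1 = 7, L2 = 7, target (x, y) = (12, 0)
Using cos(theta2) = (x^2 + y^2 - L1^2 - L2^2) / (2*L1*L2)
x^2 + y^2 = 12^2 + 0 = 144
L1^2 + L2^2 = 49 + 49 = 98
Numerator = 144 - 98 = 46
Denominator = 2*7*7 = 98
cos(theta2) = 46/98 = 23/49

23/49


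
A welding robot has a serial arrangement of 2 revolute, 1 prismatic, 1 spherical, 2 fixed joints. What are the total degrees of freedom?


Given: serial robot with 2 revolute, 1 prismatic, 1 spherical, 2 fixed joints
DOF contribution per joint type: revolute=1, prismatic=1, spherical=3, fixed=0
DOF = 2*1 + 1*1 + 1*3 + 2*0
DOF = 6

6


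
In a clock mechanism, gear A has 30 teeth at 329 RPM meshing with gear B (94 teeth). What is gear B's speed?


Given: N1 = 30 teeth, w1 = 329 RPM, N2 = 94 teeth
Using N1*w1 = N2*w2
w2 = N1*w1 / N2
w2 = 30*329 / 94
w2 = 9870 / 94
w2 = 105 RPM

105 RPM


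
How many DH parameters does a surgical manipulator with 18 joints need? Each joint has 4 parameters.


Given: 18 joints, 4 DH parameters per joint (d, theta, a, alpha)
Total DH parameters = number_of_joints * 4
Total = 18 * 4
Total = 72

72


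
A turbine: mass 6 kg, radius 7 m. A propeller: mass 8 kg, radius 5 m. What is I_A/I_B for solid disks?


Given: M1=6 kg, R1=7 m, M2=8 kg, R2=5 m
For a disk: I = (1/2)*M*R^2, so I_A/I_B = (M1*R1^2)/(M2*R2^2)
M1*R1^2 = 6*49 = 294
M2*R2^2 = 8*25 = 200
I_A/I_B = 294/200 = 147/100

147/100


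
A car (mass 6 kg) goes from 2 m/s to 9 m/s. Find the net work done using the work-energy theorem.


Given: m = 6 kg, v0 = 2 m/s, v = 9 m/s
Using W = (1/2)*m*(v^2 - v0^2)
v^2 = 9^2 = 81
v0^2 = 2^2 = 4
v^2 - v0^2 = 81 - 4 = 77
W = (1/2)*6*77 = 231 J

231 J


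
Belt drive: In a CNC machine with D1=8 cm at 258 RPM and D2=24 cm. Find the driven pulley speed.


Given: D1 = 8 cm, w1 = 258 RPM, D2 = 24 cm
Using D1*w1 = D2*w2
w2 = D1*w1 / D2
w2 = 8*258 / 24
w2 = 2064 / 24
w2 = 86 RPM

86 RPM


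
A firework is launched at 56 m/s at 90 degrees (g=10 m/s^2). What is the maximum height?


Given: v0 = 56 m/s, theta = 90 deg, g = 10 m/s^2
sin^2(90) = 1
Using H = v0^2 * sin^2(theta) / (2*g)
H = 56^2 * 1 / (2*10)
H = 3136 * 1 / 20
H = 3136 / 20
H = 784/5 m

784/5 m


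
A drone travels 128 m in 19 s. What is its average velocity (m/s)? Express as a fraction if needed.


Given: distance d = 128 m, time t = 19 s
Using v = d / t
v = 128 / 19
v = 128/19 m/s

128/19 m/s


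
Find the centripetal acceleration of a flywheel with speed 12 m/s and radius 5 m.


Given: v = 12 m/s, r = 5 m
Using a_c = v^2 / r
a_c = 12^2 / 5
a_c = 144 / 5
a_c = 144/5 m/s^2

144/5 m/s^2


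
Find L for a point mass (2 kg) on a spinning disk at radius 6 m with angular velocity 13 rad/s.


Given: m = 2 kg, r = 6 m, omega = 13 rad/s
For a point mass: I = m*r^2
I = 2*6^2 = 2*36 = 72
L = I*omega = 72*13
L = 936 kg*m^2/s

936 kg*m^2/s


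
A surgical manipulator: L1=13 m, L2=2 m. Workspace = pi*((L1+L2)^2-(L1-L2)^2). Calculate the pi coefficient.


Given: L1 = 13, L2 = 2
(L1+L2)^2 = (15)^2 = 225
(L1-L2)^2 = (11)^2 = 121
Difference = 225 - 121 = 104
This equals 4*L1*L2 = 4*13*2 = 104
Workspace area = 104*pi

104


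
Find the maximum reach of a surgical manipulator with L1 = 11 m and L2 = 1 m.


Given: L1 = 11 m, L2 = 1 m
For a 2-link planar arm, max reach = L1 + L2 (fully extended)
Max reach = 11 + 1
Max reach = 12 m

12 m


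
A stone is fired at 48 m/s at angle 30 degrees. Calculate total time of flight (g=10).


Given: v0 = 48 m/s, theta = 30 deg, g = 10 m/s^2
sin(30) = 1/2
Using T = 2*v0*sin(theta) / g
T = 2*48*1/2 / 10
T = 48 / 10
T = 24/5 s

24/5 s


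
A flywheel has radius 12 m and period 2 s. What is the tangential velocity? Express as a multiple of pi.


Given: radius r = 12 m, period T = 2 s
Using v = 2*pi*r / T
v = 2*pi*12 / 2
v = 24*pi / 2
v = 12*pi m/s

12*pi m/s


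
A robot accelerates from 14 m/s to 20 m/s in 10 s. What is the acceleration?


Given: initial velocity v0 = 14 m/s, final velocity v = 20 m/s, time t = 10 s
Using a = (v - v0) / t
a = (20 - 14) / 10
a = 6 / 10
a = 3/5 m/s^2

3/5 m/s^2


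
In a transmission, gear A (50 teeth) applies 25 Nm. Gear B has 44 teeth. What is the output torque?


Given: N1 = 50, N2 = 44, T1 = 25 Nm
Using T2/T1 = N2/N1
T2 = T1 * N2 / N1
T2 = 25 * 44 / 50
T2 = 1100 / 50
T2 = 22 Nm

22 Nm


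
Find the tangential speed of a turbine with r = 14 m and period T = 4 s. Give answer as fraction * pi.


Given: radius r = 14 m, period T = 4 s
Using v = 2*pi*r / T
v = 2*pi*14 / 4
v = 28*pi / 4
v = 7*pi m/s

7*pi m/s


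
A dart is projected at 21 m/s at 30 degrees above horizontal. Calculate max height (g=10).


Given: v0 = 21 m/s, theta = 30 deg, g = 10 m/s^2
sin^2(30) = 1/4
Using H = v0^2 * sin^2(theta) / (2*g)
H = 21^2 * 1/4 / (2*10)
H = 441 * 1/4 / 20
H = 441/4 / 20
H = 441/80 m

441/80 m


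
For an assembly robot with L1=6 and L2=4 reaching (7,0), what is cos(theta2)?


Given: L1 = 6, L2 = 4, target (x, y) = (7, 0)
Using cos(theta2) = (x^2 + y^2 - L1^2 - L2^2) / (2*L1*L2)
x^2 + y^2 = 7^2 + 0 = 49
L1^2 + L2^2 = 36 + 16 = 52
Numerator = 49 - 52 = -3
Denominator = 2*6*4 = 48
cos(theta2) = -3/48 = -1/16

-1/16


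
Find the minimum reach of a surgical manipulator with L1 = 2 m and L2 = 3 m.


Given: L1 = 2 m, L2 = 3 m
For a 2-link planar arm, min reach = |L1 - L2| (second link folded back)
Min reach = |2 - 3|
Min reach = 1 m

1 m


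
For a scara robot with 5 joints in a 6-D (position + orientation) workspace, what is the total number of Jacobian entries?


Given: task space dimension = 6, joints = 5
Jacobian is a 6 x 5 matrix
Total entries = rows * columns
Total = 6 * 5
Total = 30

30


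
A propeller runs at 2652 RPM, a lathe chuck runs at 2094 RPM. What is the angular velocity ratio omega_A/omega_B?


Given: RPM_A = 2652, RPM_B = 2094
omega = 2*pi*RPM/60, so omega_A/omega_B = RPM_A / RPM_B
omega_A/omega_B = 2652 / 2094
omega_A/omega_B = 442/349

442/349


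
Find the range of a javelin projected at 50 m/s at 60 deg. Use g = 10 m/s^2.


Given: v0 = 50 m/s, theta = 60 deg, g = 10 m/s^2
sin(2*60) = sin(120) = sqrt(3)/2
Using R = v0^2 * sin(2*theta) / g
R = 50^2 * (sqrt(3)/2) / 10
R = 2500 * sqrt(3) / 20
R = 125*sqrt(3) m

125*sqrt(3) m


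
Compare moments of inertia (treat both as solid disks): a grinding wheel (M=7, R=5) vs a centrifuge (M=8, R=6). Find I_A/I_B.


Given: M1=7 kg, R1=5 m, M2=8 kg, R2=6 m
For a disk: I = (1/2)*M*R^2, so I_A/I_B = (M1*R1^2)/(M2*R2^2)
M1*R1^2 = 7*25 = 175
M2*R2^2 = 8*36 = 288
I_A/I_B = 175/288 = 175/288

175/288


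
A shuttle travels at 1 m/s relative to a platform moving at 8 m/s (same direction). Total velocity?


Given: object velocity = 1 m/s, platform velocity = 8 m/s (same direction)
Using classical velocity addition: v_total = v_object + v_platform
v_total = 1 + 8
v_total = 9 m/s

9 m/s


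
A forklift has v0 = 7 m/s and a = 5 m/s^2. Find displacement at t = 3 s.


Given: v0 = 7 m/s, a = 5 m/s^2, t = 3 s
Using s = v0*t + (1/2)*a*t^2
s = 7*3 + (1/2)*5*3^2
s = 21 + (1/2)*45
s = 21 + 45/2
s = 87/2

87/2 m


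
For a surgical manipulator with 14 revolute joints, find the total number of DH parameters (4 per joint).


Given: 14 joints, 4 DH parameters per joint (d, theta, a, alpha)
Total DH parameters = number_of_joints * 4
Total = 14 * 4
Total = 56

56


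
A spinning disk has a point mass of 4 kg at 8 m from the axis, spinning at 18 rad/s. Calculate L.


Given: m = 4 kg, r = 8 m, omega = 18 rad/s
For a point mass: I = m*r^2
I = 4*8^2 = 4*64 = 256
L = I*omega = 256*18
L = 4608 kg*m^2/s

4608 kg*m^2/s


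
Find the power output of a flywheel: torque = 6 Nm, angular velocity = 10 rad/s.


Given: tau = 6 Nm, omega = 10 rad/s
Using P = tau * omega
P = 6 * 10
P = 60 W

60 W


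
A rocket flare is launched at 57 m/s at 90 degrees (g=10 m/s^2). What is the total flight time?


Given: v0 = 57 m/s, theta = 90 deg, g = 10 m/s^2
sin(90) = 1
Using T = 2*v0*sin(theta) / g
T = 2*57*1 / 10
T = 114 / 10
T = 57/5 s

57/5 s


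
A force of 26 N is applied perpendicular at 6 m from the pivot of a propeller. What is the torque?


Given: F = 26 N, r = 6 m, angle = 90 deg (perpendicular)
Using tau = F * r * sin(90)
sin(90) = 1
tau = 26 * 6 * 1
tau = 156 Nm

156 Nm


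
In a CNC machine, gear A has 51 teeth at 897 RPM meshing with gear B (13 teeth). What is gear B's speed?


Given: N1 = 51 teeth, w1 = 897 RPM, N2 = 13 teeth
Using N1*w1 = N2*w2
w2 = N1*w1 / N2
w2 = 51*897 / 13
w2 = 45747 / 13
w2 = 3519 RPM

3519 RPM


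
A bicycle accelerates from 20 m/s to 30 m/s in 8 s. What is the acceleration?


Given: initial velocity v0 = 20 m/s, final velocity v = 30 m/s, time t = 8 s
Using a = (v - v0) / t
a = (30 - 20) / 8
a = 10 / 8
a = 5/4 m/s^2

5/4 m/s^2


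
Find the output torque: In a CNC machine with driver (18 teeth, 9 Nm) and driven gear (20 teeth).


Given: N1 = 18, N2 = 20, T1 = 9 Nm
Using T2/T1 = N2/N1
T2 = T1 * N2 / N1
T2 = 9 * 20 / 18
T2 = 180 / 18
T2 = 10 Nm

10 Nm


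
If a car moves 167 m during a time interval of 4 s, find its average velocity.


Given: distance d = 167 m, time t = 4 s
Using v = d / t
v = 167 / 4
v = 167/4 m/s

167/4 m/s


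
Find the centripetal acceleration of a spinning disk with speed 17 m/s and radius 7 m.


Given: v = 17 m/s, r = 7 m
Using a_c = v^2 / r
a_c = 17^2 / 7
a_c = 289 / 7
a_c = 289/7 m/s^2

289/7 m/s^2


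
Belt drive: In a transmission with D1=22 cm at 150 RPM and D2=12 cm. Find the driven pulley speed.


Given: D1 = 22 cm, w1 = 150 RPM, D2 = 12 cm
Using D1*w1 = D2*w2
w2 = D1*w1 / D2
w2 = 22*150 / 12
w2 = 3300 / 12
w2 = 275 RPM

275 RPM


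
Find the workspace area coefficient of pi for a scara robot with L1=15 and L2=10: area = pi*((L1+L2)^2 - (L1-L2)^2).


Given: L1 = 15, L2 = 10
(L1+L2)^2 = (25)^2 = 625
(L1-L2)^2 = (5)^2 = 25
Difference = 625 - 25 = 600
This equals 4*L1*L2 = 4*15*10 = 600
Workspace area = 600*pi

600


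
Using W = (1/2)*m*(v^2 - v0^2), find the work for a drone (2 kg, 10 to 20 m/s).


Given: m = 2 kg, v0 = 10 m/s, v = 20 m/s
Using W = (1/2)*m*(v^2 - v0^2)
v^2 = 20^2 = 400
v0^2 = 10^2 = 100
v^2 - v0^2 = 400 - 100 = 300
W = (1/2)*2*300 = 300 J

300 J


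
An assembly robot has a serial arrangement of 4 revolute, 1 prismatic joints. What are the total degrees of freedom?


Given: serial robot with 4 revolute, 1 prismatic joints
DOF contribution per joint type: revolute=1, prismatic=1, spherical=3, fixed=0
DOF = 4*1 + 1*1
DOF = 5

5


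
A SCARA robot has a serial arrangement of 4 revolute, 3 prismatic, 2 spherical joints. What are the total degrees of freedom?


Given: serial robot with 4 revolute, 3 prismatic, 2 spherical joints
DOF contribution per joint type: revolute=1, prismatic=1, spherical=3, fixed=0
DOF = 4*1 + 3*1 + 2*3
DOF = 13

13


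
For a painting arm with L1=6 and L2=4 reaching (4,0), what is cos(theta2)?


Given: L1 = 6, L2 = 4, target (x, y) = (4, 0)
Using cos(theta2) = (x^2 + y^2 - L1^2 - L2^2) / (2*L1*L2)
x^2 + y^2 = 4^2 + 0 = 16
L1^2 + L2^2 = 36 + 16 = 52
Numerator = 16 - 52 = -36
Denominator = 2*6*4 = 48
cos(theta2) = -36/48 = -3/4

-3/4


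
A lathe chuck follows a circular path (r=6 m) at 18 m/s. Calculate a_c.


Given: v = 18 m/s, r = 6 m
Using a_c = v^2 / r
a_c = 18^2 / 6
a_c = 324 / 6
a_c = 54 m/s^2

54 m/s^2


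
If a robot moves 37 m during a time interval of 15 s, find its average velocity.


Given: distance d = 37 m, time t = 15 s
Using v = d / t
v = 37 / 15
v = 37/15 m/s

37/15 m/s


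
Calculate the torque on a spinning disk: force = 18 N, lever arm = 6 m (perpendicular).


Given: F = 18 N, r = 6 m, angle = 90 deg (perpendicular)
Using tau = F * r * sin(90)
sin(90) = 1
tau = 18 * 6 * 1
tau = 108 Nm

108 Nm


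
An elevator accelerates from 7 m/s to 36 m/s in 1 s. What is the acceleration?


Given: initial velocity v0 = 7 m/s, final velocity v = 36 m/s, time t = 1 s
Using a = (v - v0) / t
a = (36 - 7) / 1
a = 29 / 1
a = 29 m/s^2

29 m/s^2


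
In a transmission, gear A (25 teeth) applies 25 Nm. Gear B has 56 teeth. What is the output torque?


Given: N1 = 25, N2 = 56, T1 = 25 Nm
Using T2/T1 = N2/N1
T2 = T1 * N2 / N1
T2 = 25 * 56 / 25
T2 = 1400 / 25
T2 = 56 Nm

56 Nm


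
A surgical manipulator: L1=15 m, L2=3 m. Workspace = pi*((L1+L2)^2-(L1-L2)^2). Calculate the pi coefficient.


Given: L1 = 15, L2 = 3
(L1+L2)^2 = (18)^2 = 324
(L1-L2)^2 = (12)^2 = 144
Difference = 324 - 144 = 180
This equals 4*L1*L2 = 4*15*3 = 180
Workspace area = 180*pi

180


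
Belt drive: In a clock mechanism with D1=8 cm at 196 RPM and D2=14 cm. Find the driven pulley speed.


Given: D1 = 8 cm, w1 = 196 RPM, D2 = 14 cm
Using D1*w1 = D2*w2
w2 = D1*w1 / D2
w2 = 8*196 / 14
w2 = 1568 / 14
w2 = 112 RPM

112 RPM


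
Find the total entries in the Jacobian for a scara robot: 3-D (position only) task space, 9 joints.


Given: task space dimension = 3, joints = 9
Jacobian is a 3 x 9 matrix
Total entries = rows * columns
Total = 3 * 9
Total = 27

27


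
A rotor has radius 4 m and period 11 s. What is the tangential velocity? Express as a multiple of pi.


Given: radius r = 4 m, period T = 11 s
Using v = 2*pi*r / T
v = 2*pi*4 / 11
v = 8*pi / 11
v = 8/11*pi m/s

8/11*pi m/s


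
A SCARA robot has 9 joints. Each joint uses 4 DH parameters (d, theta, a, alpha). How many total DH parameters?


Given: 9 joints, 4 DH parameters per joint (d, theta, a, alpha)
Total DH parameters = number_of_joints * 4
Total = 9 * 4
Total = 36

36


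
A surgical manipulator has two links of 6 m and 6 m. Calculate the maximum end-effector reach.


Given: L1 = 6 m, L2 = 6 m
For a 2-link planar arm, max reach = L1 + L2 (fully extended)
Max reach = 6 + 6
Max reach = 12 m

12 m


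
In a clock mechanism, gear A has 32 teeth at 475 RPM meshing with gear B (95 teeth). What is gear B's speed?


Given: N1 = 32 teeth, w1 = 475 RPM, N2 = 95 teeth
Using N1*w1 = N2*w2
w2 = N1*w1 / N2
w2 = 32*475 / 95
w2 = 15200 / 95
w2 = 160 RPM

160 RPM


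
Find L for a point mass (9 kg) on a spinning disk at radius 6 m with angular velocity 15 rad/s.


Given: m = 9 kg, r = 6 m, omega = 15 rad/s
For a point mass: I = m*r^2
I = 9*6^2 = 9*36 = 324
L = I*omega = 324*15
L = 4860 kg*m^2/s

4860 kg*m^2/s


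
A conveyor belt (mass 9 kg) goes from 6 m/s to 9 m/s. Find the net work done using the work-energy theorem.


Given: m = 9 kg, v0 = 6 m/s, v = 9 m/s
Using W = (1/2)*m*(v^2 - v0^2)
v^2 = 9^2 = 81
v0^2 = 6^2 = 36
v^2 - v0^2 = 81 - 36 = 45
W = (1/2)*9*45 = 405/2 J

405/2 J


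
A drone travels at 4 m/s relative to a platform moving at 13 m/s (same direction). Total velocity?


Given: object velocity = 4 m/s, platform velocity = 13 m/s (same direction)
Using classical velocity addition: v_total = v_object + v_platform
v_total = 4 + 13
v_total = 17 m/s

17 m/s


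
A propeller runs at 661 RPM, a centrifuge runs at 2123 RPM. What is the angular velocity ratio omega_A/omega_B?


Given: RPM_A = 661, RPM_B = 2123
omega = 2*pi*RPM/60, so omega_A/omega_B = RPM_A / RPM_B
omega_A/omega_B = 661 / 2123
omega_A/omega_B = 661/2123

661/2123


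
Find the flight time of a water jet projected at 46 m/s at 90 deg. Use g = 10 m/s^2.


Given: v0 = 46 m/s, theta = 90 deg, g = 10 m/s^2
sin(90) = 1
Using T = 2*v0*sin(theta) / g
T = 2*46*1 / 10
T = 92 / 10
T = 46/5 s

46/5 s


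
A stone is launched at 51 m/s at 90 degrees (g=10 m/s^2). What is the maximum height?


Given: v0 = 51 m/s, theta = 90 deg, g = 10 m/s^2
sin^2(90) = 1
Using H = v0^2 * sin^2(theta) / (2*g)
H = 51^2 * 1 / (2*10)
H = 2601 * 1 / 20
H = 2601 / 20
H = 2601/20 m

2601/20 m


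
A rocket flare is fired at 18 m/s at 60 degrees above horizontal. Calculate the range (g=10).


Given: v0 = 18 m/s, theta = 60 deg, g = 10 m/s^2
sin(2*60) = sin(120) = sqrt(3)/2
Using R = v0^2 * sin(2*theta) / g
R = 18^2 * (sqrt(3)/2) / 10
R = 324 * sqrt(3) / 20
R = 81/5*sqrt(3) m

81/5*sqrt(3) m


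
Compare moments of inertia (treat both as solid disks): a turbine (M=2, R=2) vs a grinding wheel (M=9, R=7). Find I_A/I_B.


Given: M1=2 kg, R1=2 m, M2=9 kg, R2=7 m
For a disk: I = (1/2)*M*R^2, so I_A/I_B = (M1*R1^2)/(M2*R2^2)
M1*R1^2 = 2*4 = 8
M2*R2^2 = 9*49 = 441
I_A/I_B = 8/441 = 8/441

8/441


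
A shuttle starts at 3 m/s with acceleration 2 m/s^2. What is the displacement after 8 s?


Given: v0 = 3 m/s, a = 2 m/s^2, t = 8 s
Using s = v0*t + (1/2)*a*t^2
s = 3*8 + (1/2)*2*8^2
s = 24 + (1/2)*128
s = 24 + 64
s = 88

88 m


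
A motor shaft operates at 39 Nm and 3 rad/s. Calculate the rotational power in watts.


Given: tau = 39 Nm, omega = 3 rad/s
Using P = tau * omega
P = 39 * 3
P = 117 W

117 W


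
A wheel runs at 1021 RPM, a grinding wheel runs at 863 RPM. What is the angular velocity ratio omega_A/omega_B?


Given: RPM_A = 1021, RPM_B = 863
omega = 2*pi*RPM/60, so omega_A/omega_B = RPM_A / RPM_B
omega_A/omega_B = 1021 / 863
omega_A/omega_B = 1021/863

1021/863


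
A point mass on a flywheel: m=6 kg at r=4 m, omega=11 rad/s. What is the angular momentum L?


Given: m = 6 kg, r = 4 m, omega = 11 rad/s
For a point mass: I = m*r^2
I = 6*4^2 = 6*16 = 96
L = I*omega = 96*11
L = 1056 kg*m^2/s

1056 kg*m^2/s


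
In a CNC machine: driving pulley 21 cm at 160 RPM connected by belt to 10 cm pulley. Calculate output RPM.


Given: D1 = 21 cm, w1 = 160 RPM, D2 = 10 cm
Using D1*w1 = D2*w2
w2 = D1*w1 / D2
w2 = 21*160 / 10
w2 = 3360 / 10
w2 = 336 RPM

336 RPM


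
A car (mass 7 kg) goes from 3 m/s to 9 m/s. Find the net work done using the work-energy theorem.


Given: m = 7 kg, v0 = 3 m/s, v = 9 m/s
Using W = (1/2)*m*(v^2 - v0^2)
v^2 = 9^2 = 81
v0^2 = 3^2 = 9
v^2 - v0^2 = 81 - 9 = 72
W = (1/2)*7*72 = 252 J

252 J


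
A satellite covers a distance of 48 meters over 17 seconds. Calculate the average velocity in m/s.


Given: distance d = 48 m, time t = 17 s
Using v = d / t
v = 48 / 17
v = 48/17 m/s

48/17 m/s


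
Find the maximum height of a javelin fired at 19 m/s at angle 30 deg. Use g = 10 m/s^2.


Given: v0 = 19 m/s, theta = 30 deg, g = 10 m/s^2
sin^2(30) = 1/4
Using H = v0^2 * sin^2(theta) / (2*g)
H = 19^2 * 1/4 / (2*10)
H = 361 * 1/4 / 20
H = 361/4 / 20
H = 361/80 m

361/80 m


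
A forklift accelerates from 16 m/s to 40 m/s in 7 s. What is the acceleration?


Given: initial velocity v0 = 16 m/s, final velocity v = 40 m/s, time t = 7 s
Using a = (v - v0) / t
a = (40 - 16) / 7
a = 24 / 7
a = 24/7 m/s^2

24/7 m/s^2


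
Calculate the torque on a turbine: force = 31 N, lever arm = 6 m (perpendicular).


Given: F = 31 N, r = 6 m, angle = 90 deg (perpendicular)
Using tau = F * r * sin(90)
sin(90) = 1
tau = 31 * 6 * 1
tau = 186 Nm

186 Nm


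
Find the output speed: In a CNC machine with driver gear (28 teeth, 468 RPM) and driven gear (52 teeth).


Given: N1 = 28 teeth, w1 = 468 RPM, N2 = 52 teeth
Using N1*w1 = N2*w2
w2 = N1*w1 / N2
w2 = 28*468 / 52
w2 = 13104 / 52
w2 = 252 RPM

252 RPM


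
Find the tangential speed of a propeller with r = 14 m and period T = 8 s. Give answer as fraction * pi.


Given: radius r = 14 m, period T = 8 s
Using v = 2*pi*r / T
v = 2*pi*14 / 8
v = 28*pi / 8
v = 7/2*pi m/s

7/2*pi m/s


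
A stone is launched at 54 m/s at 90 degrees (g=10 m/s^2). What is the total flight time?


Given: v0 = 54 m/s, theta = 90 deg, g = 10 m/s^2
sin(90) = 1
Using T = 2*v0*sin(theta) / g
T = 2*54*1 / 10
T = 108 / 10
T = 54/5 s

54/5 s


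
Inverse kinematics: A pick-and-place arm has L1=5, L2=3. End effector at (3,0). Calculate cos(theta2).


Given: L1 = 5, L2 = 3, target (x, y) = (3, 0)
Using cos(theta2) = (x^2 + y^2 - L1^2 - L2^2) / (2*L1*L2)
x^2 + y^2 = 3^2 + 0 = 9
L1^2 + L2^2 = 25 + 9 = 34
Numerator = 9 - 34 = -25
Denominator = 2*5*3 = 30
cos(theta2) = -25/30 = -5/6

-5/6


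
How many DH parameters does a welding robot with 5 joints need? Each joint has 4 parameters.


Given: 5 joints, 4 DH parameters per joint (d, theta, a, alpha)
Total DH parameters = number_of_joints * 4
Total = 5 * 4
Total = 20

20


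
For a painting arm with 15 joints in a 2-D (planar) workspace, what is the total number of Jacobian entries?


Given: task space dimension = 2, joints = 15
Jacobian is a 2 x 15 matrix
Total entries = rows * columns
Total = 2 * 15
Total = 30

30


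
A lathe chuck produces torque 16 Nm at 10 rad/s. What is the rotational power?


Given: tau = 16 Nm, omega = 10 rad/s
Using P = tau * omega
P = 16 * 10
P = 160 W

160 W


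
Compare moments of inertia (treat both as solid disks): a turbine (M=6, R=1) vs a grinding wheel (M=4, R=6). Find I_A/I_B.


Given: M1=6 kg, R1=1 m, M2=4 kg, R2=6 m
For a disk: I = (1/2)*M*R^2, so I_A/I_B = (M1*R1^2)/(M2*R2^2)
M1*R1^2 = 6*1 = 6
M2*R2^2 = 4*36 = 144
I_A/I_B = 6/144 = 1/24

1/24


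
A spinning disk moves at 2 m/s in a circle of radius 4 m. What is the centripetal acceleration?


Given: v = 2 m/s, r = 4 m
Using a_c = v^2 / r
a_c = 2^2 / 4
a_c = 4 / 4
a_c = 1 m/s^2

1 m/s^2


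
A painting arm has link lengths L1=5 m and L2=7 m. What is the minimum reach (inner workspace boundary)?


Given: L1 = 5 m, L2 = 7 m
For a 2-link planar arm, min reach = |L1 - L2| (second link folded back)
Min reach = |5 - 7|
Min reach = 2 m

2 m


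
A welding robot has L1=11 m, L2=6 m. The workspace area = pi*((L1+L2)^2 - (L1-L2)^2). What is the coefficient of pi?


Given: L1 = 11, L2 = 6
(L1+L2)^2 = (17)^2 = 289
(L1-L2)^2 = (5)^2 = 25
Difference = 289 - 25 = 264
This equals 4*L1*L2 = 4*11*6 = 264
Workspace area = 264*pi

264


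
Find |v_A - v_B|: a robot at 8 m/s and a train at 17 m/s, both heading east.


Given: v_A = 8 m/s east, v_B = 17 m/s east
Both move in the same direction; relative speed = |v_A - v_B|
|8 - 17| = |-9|
= 9 m/s

9 m/s


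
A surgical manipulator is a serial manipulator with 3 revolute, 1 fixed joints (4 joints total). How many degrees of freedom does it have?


Given: serial robot with 3 revolute, 1 fixed joints
DOF contribution per joint type: revolute=1, prismatic=1, spherical=3, fixed=0
DOF = 3*1 + 1*0
DOF = 3

3


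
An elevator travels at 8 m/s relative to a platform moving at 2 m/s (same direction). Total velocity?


Given: object velocity = 8 m/s, platform velocity = 2 m/s (same direction)
Using classical velocity addition: v_total = v_object + v_platform
v_total = 8 + 2
v_total = 10 m/s

10 m/s


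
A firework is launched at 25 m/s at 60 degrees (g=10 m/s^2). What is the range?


Given: v0 = 25 m/s, theta = 60 deg, g = 10 m/s^2
sin(2*60) = sin(120) = sqrt(3)/2
Using R = v0^2 * sin(2*theta) / g
R = 25^2 * (sqrt(3)/2) / 10
R = 625 * sqrt(3) / 20
R = 125/4*sqrt(3) m

125/4*sqrt(3) m


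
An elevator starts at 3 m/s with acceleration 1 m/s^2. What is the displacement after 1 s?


Given: v0 = 3 m/s, a = 1 m/s^2, t = 1 s
Using s = v0*t + (1/2)*a*t^2
s = 3*1 + (1/2)*1*1^2
s = 3 + (1/2)*1
s = 3 + 1/2
s = 7/2

7/2 m


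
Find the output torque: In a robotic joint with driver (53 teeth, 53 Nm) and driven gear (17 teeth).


Given: N1 = 53, N2 = 17, T1 = 53 Nm
Using T2/T1 = N2/N1
T2 = T1 * N2 / N1
T2 = 53 * 17 / 53
T2 = 901 / 53
T2 = 17 Nm

17 Nm


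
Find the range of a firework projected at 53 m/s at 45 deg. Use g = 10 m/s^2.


Given: v0 = 53 m/s, theta = 45 deg, g = 10 m/s^2
sin(2*45) = sin(90) = 1
Using R = v0^2 * sin(2*theta) / g
R = 53^2 * 1 / 10
R = 2809 / 10
R = 2809/10 m

2809/10 m


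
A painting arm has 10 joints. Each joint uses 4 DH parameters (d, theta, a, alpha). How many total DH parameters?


Given: 10 joints, 4 DH parameters per joint (d, theta, a, alpha)
Total DH parameters = number_of_joints * 4
Total = 10 * 4
Total = 40

40


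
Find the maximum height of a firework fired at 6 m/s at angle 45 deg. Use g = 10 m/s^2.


Given: v0 = 6 m/s, theta = 45 deg, g = 10 m/s^2
sin^2(45) = 1/2
Using H = v0^2 * sin^2(theta) / (2*g)
H = 6^2 * 1/2 / (2*10)
H = 36 * 1/2 / 20
H = 18 / 20
H = 9/10 m

9/10 m


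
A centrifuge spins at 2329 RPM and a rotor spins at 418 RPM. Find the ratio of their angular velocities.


Given: RPM_A = 2329, RPM_B = 418
omega = 2*pi*RPM/60, so omega_A/omega_B = RPM_A / RPM_B
omega_A/omega_B = 2329 / 418
omega_A/omega_B = 2329/418

2329/418


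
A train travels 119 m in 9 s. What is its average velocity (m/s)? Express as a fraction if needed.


Given: distance d = 119 m, time t = 9 s
Using v = d / t
v = 119 / 9
v = 119/9 m/s

119/9 m/s


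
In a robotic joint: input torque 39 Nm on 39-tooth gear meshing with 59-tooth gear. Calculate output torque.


Given: N1 = 39, N2 = 59, T1 = 39 Nm
Using T2/T1 = N2/N1
T2 = T1 * N2 / N1
T2 = 39 * 59 / 39
T2 = 2301 / 39
T2 = 59 Nm

59 Nm


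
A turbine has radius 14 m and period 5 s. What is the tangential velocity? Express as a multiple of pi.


Given: radius r = 14 m, period T = 5 s
Using v = 2*pi*r / T
v = 2*pi*14 / 5
v = 28*pi / 5
v = 28/5*pi m/s

28/5*pi m/s


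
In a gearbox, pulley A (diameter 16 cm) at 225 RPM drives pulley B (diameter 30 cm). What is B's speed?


Given: D1 = 16 cm, w1 = 225 RPM, D2 = 30 cm
Using D1*w1 = D2*w2
w2 = D1*w1 / D2
w2 = 16*225 / 30
w2 = 3600 / 30
w2 = 120 RPM

120 RPM


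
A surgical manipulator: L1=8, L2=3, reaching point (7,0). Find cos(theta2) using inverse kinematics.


Given: L1 = 8, L2 = 3, target (x, y) = (7, 0)
Using cos(theta2) = (x^2 + y^2 - L1^2 - L2^2) / (2*L1*L2)
x^2 + y^2 = 7^2 + 0 = 49
L1^2 + L2^2 = 64 + 9 = 73
Numerator = 49 - 73 = -24
Denominator = 2*8*3 = 48
cos(theta2) = -24/48 = -1/2

-1/2


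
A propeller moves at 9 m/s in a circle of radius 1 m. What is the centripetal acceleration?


Given: v = 9 m/s, r = 1 m
Using a_c = v^2 / r
a_c = 9^2 / 1
a_c = 81 / 1
a_c = 81 m/s^2

81 m/s^2


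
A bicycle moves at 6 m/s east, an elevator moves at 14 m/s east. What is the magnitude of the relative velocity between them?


Given: v_A = 6 m/s east, v_B = 14 m/s east
Both move in the same direction; relative speed = |v_A - v_B|
|6 - 14| = |-8|
= 8 m/s

8 m/s


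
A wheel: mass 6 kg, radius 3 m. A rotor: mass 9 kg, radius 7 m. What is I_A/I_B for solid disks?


Given: M1=6 kg, R1=3 m, M2=9 kg, R2=7 m
For a disk: I = (1/2)*M*R^2, so I_A/I_B = (M1*R1^2)/(M2*R2^2)
M1*R1^2 = 6*9 = 54
M2*R2^2 = 9*49 = 441
I_A/I_B = 54/441 = 6/49

6/49


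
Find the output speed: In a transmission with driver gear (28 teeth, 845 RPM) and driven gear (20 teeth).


Given: N1 = 28 teeth, w1 = 845 RPM, N2 = 20 teeth
Using N1*w1 = N2*w2
w2 = N1*w1 / N2
w2 = 28*845 / 20
w2 = 23660 / 20
w2 = 1183 RPM

1183 RPM


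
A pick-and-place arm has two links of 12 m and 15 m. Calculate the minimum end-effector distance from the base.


Given: L1 = 12 m, L2 = 15 m
For a 2-link planar arm, min reach = |L1 - L2| (second link folded back)
Min reach = |12 - 15|
Min reach = 3 m

3 m


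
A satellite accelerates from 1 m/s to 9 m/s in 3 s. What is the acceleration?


Given: initial velocity v0 = 1 m/s, final velocity v = 9 m/s, time t = 3 s
Using a = (v - v0) / t
a = (9 - 1) / 3
a = 8 / 3
a = 8/3 m/s^2

8/3 m/s^2


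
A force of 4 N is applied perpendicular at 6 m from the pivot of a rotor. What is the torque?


Given: F = 4 N, r = 6 m, angle = 90 deg (perpendicular)
Using tau = F * r * sin(90)
sin(90) = 1
tau = 4 * 6 * 1
tau = 24 Nm

24 Nm


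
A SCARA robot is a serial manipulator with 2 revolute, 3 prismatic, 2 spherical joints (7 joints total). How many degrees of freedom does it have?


Given: serial robot with 2 revolute, 3 prismatic, 2 spherical joints
DOF contribution per joint type: revolute=1, prismatic=1, spherical=3, fixed=0
DOF = 2*1 + 3*1 + 2*3
DOF = 11

11


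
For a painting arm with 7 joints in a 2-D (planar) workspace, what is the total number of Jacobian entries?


Given: task space dimension = 2, joints = 7
Jacobian is a 2 x 7 matrix
Total entries = rows * columns
Total = 2 * 7
Total = 14

14


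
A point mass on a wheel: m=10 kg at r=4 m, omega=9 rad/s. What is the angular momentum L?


Given: m = 10 kg, r = 4 m, omega = 9 rad/s
For a point mass: I = m*r^2
I = 10*4^2 = 10*16 = 160
L = I*omega = 160*9
L = 1440 kg*m^2/s

1440 kg*m^2/s


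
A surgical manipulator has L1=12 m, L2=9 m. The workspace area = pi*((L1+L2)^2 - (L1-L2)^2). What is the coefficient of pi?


Given: L1 = 12, L2 = 9
(L1+L2)^2 = (21)^2 = 441
(L1-L2)^2 = (3)^2 = 9
Difference = 441 - 9 = 432
This equals 4*L1*L2 = 4*12*9 = 432
Workspace area = 432*pi

432


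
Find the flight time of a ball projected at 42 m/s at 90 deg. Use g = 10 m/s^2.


Given: v0 = 42 m/s, theta = 90 deg, g = 10 m/s^2
sin(90) = 1
Using T = 2*v0*sin(theta) / g
T = 2*42*1 / 10
T = 84 / 10
T = 42/5 s

42/5 s


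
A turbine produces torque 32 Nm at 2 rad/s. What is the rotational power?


Given: tau = 32 Nm, omega = 2 rad/s
Using P = tau * omega
P = 32 * 2
P = 64 W

64 W


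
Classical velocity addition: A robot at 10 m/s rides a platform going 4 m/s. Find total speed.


Given: object velocity = 10 m/s, platform velocity = 4 m/s (same direction)
Using classical velocity addition: v_total = v_object + v_platform
v_total = 10 + 4
v_total = 14 m/s

14 m/s


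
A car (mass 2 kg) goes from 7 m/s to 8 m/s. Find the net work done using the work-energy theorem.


Given: m = 2 kg, v0 = 7 m/s, v = 8 m/s
Using W = (1/2)*m*(v^2 - v0^2)
v^2 = 8^2 = 64
v0^2 = 7^2 = 49
v^2 - v0^2 = 64 - 49 = 15
W = (1/2)*2*15 = 15 J

15 J


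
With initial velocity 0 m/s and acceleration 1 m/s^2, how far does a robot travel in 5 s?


Given: v0 = 0 m/s, a = 1 m/s^2, t = 5 s
Using s = v0*t + (1/2)*a*t^2
s = 0*5 + (1/2)*1*5^2
s = 0 + (1/2)*25
s = 0 + 25/2
s = 25/2

25/2 m


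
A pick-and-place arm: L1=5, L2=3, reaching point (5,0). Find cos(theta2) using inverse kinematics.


Given: L1 = 5, L2 = 3, target (x, y) = (5, 0)
Using cos(theta2) = (x^2 + y^2 - L1^2 - L2^2) / (2*L1*L2)
x^2 + y^2 = 5^2 + 0 = 25
L1^2 + L2^2 = 25 + 9 = 34
Numerator = 25 - 34 = -9
Denominator = 2*5*3 = 30
cos(theta2) = -9/30 = -3/10

-3/10


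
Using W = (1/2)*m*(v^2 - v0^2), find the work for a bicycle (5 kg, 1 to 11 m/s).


Given: m = 5 kg, v0 = 1 m/s, v = 11 m/s
Using W = (1/2)*m*(v^2 - v0^2)
v^2 = 11^2 = 121
v0^2 = 1^2 = 1
v^2 - v0^2 = 121 - 1 = 120
W = (1/2)*5*120 = 300 J

300 J


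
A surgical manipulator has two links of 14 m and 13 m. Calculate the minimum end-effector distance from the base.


Given: L1 = 14 m, L2 = 13 m
For a 2-link planar arm, min reach = |L1 - L2| (second link folded back)
Min reach = |14 - 13|
Min reach = 1 m

1 m


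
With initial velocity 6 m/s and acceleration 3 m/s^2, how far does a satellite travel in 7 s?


Given: v0 = 6 m/s, a = 3 m/s^2, t = 7 s
Using s = v0*t + (1/2)*a*t^2
s = 6*7 + (1/2)*3*7^2
s = 42 + (1/2)*147
s = 42 + 147/2
s = 231/2

231/2 m


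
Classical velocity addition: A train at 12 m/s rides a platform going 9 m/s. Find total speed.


Given: object velocity = 12 m/s, platform velocity = 9 m/s (same direction)
Using classical velocity addition: v_total = v_object + v_platform
v_total = 12 + 9
v_total = 21 m/s

21 m/s


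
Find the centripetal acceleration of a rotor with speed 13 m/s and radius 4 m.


Given: v = 13 m/s, r = 4 m
Using a_c = v^2 / r
a_c = 13^2 / 4
a_c = 169 / 4
a_c = 169/4 m/s^2

169/4 m/s^2


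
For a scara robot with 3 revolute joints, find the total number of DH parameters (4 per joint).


Given: 3 joints, 4 DH parameters per joint (d, theta, a, alpha)
Total DH parameters = number_of_joints * 4
Total = 3 * 4
Total = 12

12


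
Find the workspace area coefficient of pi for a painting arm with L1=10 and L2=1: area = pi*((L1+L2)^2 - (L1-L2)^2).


Given: L1 = 10, L2 = 1
(L1+L2)^2 = (11)^2 = 121
(L1-L2)^2 = (9)^2 = 81
Difference = 121 - 81 = 40
This equals 4*L1*L2 = 4*10*1 = 40
Workspace area = 40*pi

40


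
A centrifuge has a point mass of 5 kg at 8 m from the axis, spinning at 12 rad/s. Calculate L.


Given: m = 5 kg, r = 8 m, omega = 12 rad/s
For a point mass: I = m*r^2
I = 5*8^2 = 5*64 = 320
L = I*omega = 320*12
L = 3840 kg*m^2/s

3840 kg*m^2/s


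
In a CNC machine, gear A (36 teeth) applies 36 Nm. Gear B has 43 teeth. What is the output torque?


Given: N1 = 36, N2 = 43, T1 = 36 Nm
Using T2/T1 = N2/N1
T2 = T1 * N2 / N1
T2 = 36 * 43 / 36
T2 = 1548 / 36
T2 = 43 Nm

43 Nm


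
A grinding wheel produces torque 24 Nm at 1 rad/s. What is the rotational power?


Given: tau = 24 Nm, omega = 1 rad/s
Using P = tau * omega
P = 24 * 1
P = 24 W

24 W


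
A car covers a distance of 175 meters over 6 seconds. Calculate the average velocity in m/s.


Given: distance d = 175 m, time t = 6 s
Using v = d / t
v = 175 / 6
v = 175/6 m/s

175/6 m/s


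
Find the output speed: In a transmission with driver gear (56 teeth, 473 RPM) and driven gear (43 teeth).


Given: N1 = 56 teeth, w1 = 473 RPM, N2 = 43 teeth
Using N1*w1 = N2*w2
w2 = N1*w1 / N2
w2 = 56*473 / 43
w2 = 26488 / 43
w2 = 616 RPM

616 RPM


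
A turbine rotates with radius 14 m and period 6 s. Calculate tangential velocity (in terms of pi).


Given: radius r = 14 m, period T = 6 s
Using v = 2*pi*r / T
v = 2*pi*14 / 6
v = 28*pi / 6
v = 14/3*pi m/s

14/3*pi m/s


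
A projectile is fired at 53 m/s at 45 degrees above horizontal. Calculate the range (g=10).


Given: v0 = 53 m/s, theta = 45 deg, g = 10 m/s^2
sin(2*45) = sin(90) = 1
Using R = v0^2 * sin(2*theta) / g
R = 53^2 * 1 / 10
R = 2809 / 10
R = 2809/10 m

2809/10 m


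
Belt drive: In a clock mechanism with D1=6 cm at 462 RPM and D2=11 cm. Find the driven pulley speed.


Given: D1 = 6 cm, w1 = 462 RPM, D2 = 11 cm
Using D1*w1 = D2*w2
w2 = D1*w1 / D2
w2 = 6*462 / 11
w2 = 2772 / 11
w2 = 252 RPM

252 RPM


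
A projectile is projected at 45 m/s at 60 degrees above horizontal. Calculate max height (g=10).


Given: v0 = 45 m/s, theta = 60 deg, g = 10 m/s^2
sin^2(60) = 3/4
Using H = v0^2 * sin^2(theta) / (2*g)
H = 45^2 * 3/4 / (2*10)
H = 2025 * 3/4 / 20
H = 6075/4 / 20
H = 1215/16 m

1215/16 m


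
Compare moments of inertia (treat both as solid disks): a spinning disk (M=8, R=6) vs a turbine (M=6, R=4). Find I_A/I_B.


Given: M1=8 kg, R1=6 m, M2=6 kg, R2=4 m
For a disk: I = (1/2)*M*R^2, so I_A/I_B = (M1*R1^2)/(M2*R2^2)
M1*R1^2 = 8*36 = 288
M2*R2^2 = 6*16 = 96
I_A/I_B = 288/96 = 3

3


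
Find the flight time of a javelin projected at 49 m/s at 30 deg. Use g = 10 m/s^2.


Given: v0 = 49 m/s, theta = 30 deg, g = 10 m/s^2
sin(30) = 1/2
Using T = 2*v0*sin(theta) / g
T = 2*49*1/2 / 10
T = 49 / 10
T = 49/10 s

49/10 s


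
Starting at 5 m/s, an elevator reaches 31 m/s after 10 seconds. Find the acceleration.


Given: initial velocity v0 = 5 m/s, final velocity v = 31 m/s, time t = 10 s
Using a = (v - v0) / t
a = (31 - 5) / 10
a = 26 / 10
a = 13/5 m/s^2

13/5 m/s^2


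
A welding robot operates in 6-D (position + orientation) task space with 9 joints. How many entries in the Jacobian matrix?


Given: task space dimension = 6, joints = 9
Jacobian is a 6 x 9 matrix
Total entries = rows * columns
Total = 6 * 9
Total = 54

54


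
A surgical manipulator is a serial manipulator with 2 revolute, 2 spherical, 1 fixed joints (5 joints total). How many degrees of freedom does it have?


Given: serial robot with 2 revolute, 2 spherical, 1 fixed joints
DOF contribution per joint type: revolute=1, prismatic=1, spherical=3, fixed=0
DOF = 2*1 + 2*3 + 1*0
DOF = 8

8


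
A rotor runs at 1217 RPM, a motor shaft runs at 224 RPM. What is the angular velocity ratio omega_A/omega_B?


Given: RPM_A = 1217, RPM_B = 224
omega = 2*pi*RPM/60, so omega_A/omega_B = RPM_A / RPM_B
omega_A/omega_B = 1217 / 224
omega_A/omega_B = 1217/224

1217/224


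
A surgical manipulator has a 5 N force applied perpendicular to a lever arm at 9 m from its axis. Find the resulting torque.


Given: F = 5 N, r = 9 m, angle = 90 deg (perpendicular)
Using tau = F * r * sin(90)
sin(90) = 1
tau = 5 * 9 * 1
tau = 45 Nm

45 Nm


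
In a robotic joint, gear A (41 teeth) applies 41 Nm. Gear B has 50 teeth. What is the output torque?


Given: N1 = 41, N2 = 50, T1 = 41 Nm
Using T2/T1 = N2/N1
T2 = T1 * N2 / N1
T2 = 41 * 50 / 41
T2 = 2050 / 41
T2 = 50 Nm

50 Nm


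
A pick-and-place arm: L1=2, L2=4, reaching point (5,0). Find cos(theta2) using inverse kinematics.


Given: L1 = 2, L2 = 4, target (x, y) = (5, 0)
Using cos(theta2) = (x^2 + y^2 - L1^2 - L2^2) / (2*L1*L2)
x^2 + y^2 = 5^2 + 0 = 25
L1^2 + L2^2 = 4 + 16 = 20
Numerator = 25 - 20 = 5
Denominator = 2*2*4 = 16
cos(theta2) = 5/16 = 5/16

5/16


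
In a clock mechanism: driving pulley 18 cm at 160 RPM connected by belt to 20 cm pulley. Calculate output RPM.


Given: D1 = 18 cm, w1 = 160 RPM, D2 = 20 cm
Using D1*w1 = D2*w2
w2 = D1*w1 / D2
w2 = 18*160 / 20
w2 = 2880 / 20
w2 = 144 RPM

144 RPM


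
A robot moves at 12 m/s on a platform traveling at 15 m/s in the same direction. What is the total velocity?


Given: object velocity = 12 m/s, platform velocity = 15 m/s (same direction)
Using classical velocity addition: v_total = v_object + v_platform
v_total = 12 + 15
v_total = 27 m/s

27 m/s


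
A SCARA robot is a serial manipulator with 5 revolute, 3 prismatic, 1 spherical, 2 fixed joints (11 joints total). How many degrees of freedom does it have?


Given: serial robot with 5 revolute, 3 prismatic, 1 spherical, 2 fixed joints
DOF contribution per joint type: revolute=1, prismatic=1, spherical=3, fixed=0
DOF = 5*1 + 3*1 + 1*3 + 2*0
DOF = 11

11
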